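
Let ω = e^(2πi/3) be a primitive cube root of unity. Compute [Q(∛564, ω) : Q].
[Q(∛564, ω) : Q] = 6

[Q(∛564):Q] = 3 (min poly x^3 - 564, irreducible since 564 is not a perfect cube). [Q(ω):Q] = 2 (min poly x^2 + x + 1). Since Q(∛564) ⊂ R and ω ∉ R, we have ω ∉ Q(∛564), so x^2 + x + 1 remains irreducible over Q(∛564) and [Q(∛564, ω) : Q(∛564)] = 2. By the tower law, [Q(∛564, ω) : Q] = 3 · 2 = 6. (In fact Q(∛564, ω) is the splitting field of x^3 - 564 over Q.)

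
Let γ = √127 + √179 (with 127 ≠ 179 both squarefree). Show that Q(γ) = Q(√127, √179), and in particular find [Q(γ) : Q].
[Q(γ) : Q] = 4 (equivalently, Q(γ) = Q(√127, √179))

Obviously Q(γ) ⊆ Q(√127, √179), and [Q(√127, √179):Q] = 4 (since 127, 179 are distinct squarefree integers > 1 with 22733 not a perfect square). To show equality we compute the minimal polynomial of γ. From γ = √127 + √179: γ^2 = 127 + 2√(22733) + 179 = 306 + 2√(22733), so γ^2 - 306 = 2√(22733); squaring, (γ^2 - 306)^2 = 4·22733, i.e. γ^4 - 612γ^2 + 93636 - 90932 = 0, i.e. γ^4 - 612γ^2 + 2704 = 0. So γ is a root of x^4 - 612x^2 + 2704. This polynomial is irreducible over Q: it has no rational root (each ±√127 ± √179 is irrational), and any factorization into two quadratics over Q would force √(22733) ∈ Q (pairing opposite roots) or √127, √179 ∈ Q (other pairings), all impossible. Hence [Q(γ):Q] = 4 = [Q(√127, √179):Q], so Q(γ) = Q(√127, √179).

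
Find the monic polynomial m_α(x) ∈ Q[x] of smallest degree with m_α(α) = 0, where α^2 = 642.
m_α(x) = x^2 - 642

α satisfies α^2 - 642 = 0, so x^2 - 642 annihilates α. Since d = 642 is squarefree and ≠ 1, it is not a perfect square in Q, so x^2 - 642 has no rational root and is therefore irreducible over Q (a degree-2 polynomial over a field is irreducible iff it has no root). Hence m_α(x) = x^2 - 642.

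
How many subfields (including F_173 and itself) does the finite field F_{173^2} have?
F_{173^2} has 2 subfields

The subfields of F_{p^n} are exactly the fields F_{p^d} for d | n (each is the fixed field of the unique index-d subgroup of Gal(F_{p^n}/F_p) ≅ Z/nZ). The divisors of n = 2 are {1, 2}, giving 2 subfields: F_{173^1}, F_{173^2}.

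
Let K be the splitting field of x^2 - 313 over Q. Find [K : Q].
[K : Q] = 2

f(x) = x^2 - 313 factors as (x - √313)(x + √313). The splitting field is K = Q(√313). Since 313 is squarefree and > 1, it is not a perfect square, so x^2 - 313 is irreducible over Q and [Q(√313) : Q] = 2. Hence [K : Q] = 2.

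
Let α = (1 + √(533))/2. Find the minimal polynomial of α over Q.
m_α(x) = x^2 - x - 133

From 2α - 1 = √(533), squaring gives (2α - 1)^2 = 533, i.e. 4α^2 - 4α + 1 = 533, so α^2 - α + (1 - 533)/4 = 0. Since 533 ≡ 1 (mod 4), (1 - 533)/4 = -133 ∈ Z. The polynomial x^2 - x - 133 has discriminant 1 - 4·(-133) = 533, which is not a perfect square in Q (d = 533 is squarefree and ≠ 1), so x^2 - x - 133 is irreducible over Q. It is the minimal polynomial of α.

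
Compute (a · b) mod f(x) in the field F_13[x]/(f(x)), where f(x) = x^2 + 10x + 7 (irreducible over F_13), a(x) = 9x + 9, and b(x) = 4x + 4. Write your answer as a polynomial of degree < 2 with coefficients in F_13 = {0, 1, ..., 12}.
a · b ≡ 11x + 5 (mod f(x))

Multiply in F_13[x]: a(x)·b(x) = (9x + 9)·(4x + 4) = 10x^2 + 7x + 10. This has degree ≥ 2, so divide by f(x) over F_13: 10x^2 + 7x + 10 = (10)·(x^2 + 10x + 7) + (11x + 5). Hence a·b ≡ 11x + 5 (mod f). (F_13[x]/(f) is a field with 13^2 = 169 elements since f is irreducible of degree 2.)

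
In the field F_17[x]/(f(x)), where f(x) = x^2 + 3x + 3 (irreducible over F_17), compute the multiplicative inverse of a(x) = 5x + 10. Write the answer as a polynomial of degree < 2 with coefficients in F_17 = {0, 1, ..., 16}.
a(x)^(-1) ≡ 10x + 10 (mod f(x))

Since f is irreducible over F_17, F_17[x]/(f) is a field and a(x) ≠ 0 has an inverse. Apply the extended Euclidean algorithm to f(x) and a(x) in F_17[x]: f(x) = (7x + 7)·a(x) + (1). The last nonzero remainder is the constant 1 = gcd(f, a) in F_17. Back-substituting through the division chain expresses 1 = s(x)·a(x) + t(x)·f(x) with s(x) ≡ 10x + 10 (mod f), so a(x)^(-1) ≡ s(x) = 10x + 10 (mod f). Check: (5x + 10)·(10x + 10) = 16x^2 + 14x + 15 ≡ 1 (mod x^2 + 3x + 3).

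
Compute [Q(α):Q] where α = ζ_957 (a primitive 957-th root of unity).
[Q(α):Q] = 560

The minimal polynomial of ζ_957 over Q is the 957-th cyclotomic polynomial Φ_957(x), which is irreducible over Q and has degree φ(957) = 560. Hence [Q(α):Q] = φ(957) = 560.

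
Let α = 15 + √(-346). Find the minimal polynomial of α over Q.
m_α(x) = x^2 - 30x + 571

From α - 15 = √(-346), squaring gives (α - 15)^2 = -346, i.e. α^2 - 30α + 225 = -346, so α^2 - 30α + 571 = 0. The discriminant of x^2 - 30x + 571 is (-30)^2 - 4·(571) = 900 - 2284 = -1384, and 4·(-346) is not a perfect square in Q since -346 is squarefree and ≠ 1. Hence x^2 - 30x + 571 is irreducible over Q and is the minimal polynomial of α.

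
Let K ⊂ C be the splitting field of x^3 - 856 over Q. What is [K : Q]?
[K : Q] = 6

The roots of x^3 - 856 are ∛856, ω∛856, ω^2∛856 where ω = e^(2πi/3) is a primitive cube root of unity, so K = Q(∛856, ω). Now [Q(∛856):Q] = 3 (since 856 is not a perfect cube, x^3 - 856 is irreducible) and [Q(ω):Q] = 2. Both 2 and 3 divide [K:Q], and [K:Q] ≤ 3·2 = 6, so [K:Q] = 6. (Equivalently: Q(∛856) ⊂ R but ω ∉ R, so [K : Q(∛856)] = 2.)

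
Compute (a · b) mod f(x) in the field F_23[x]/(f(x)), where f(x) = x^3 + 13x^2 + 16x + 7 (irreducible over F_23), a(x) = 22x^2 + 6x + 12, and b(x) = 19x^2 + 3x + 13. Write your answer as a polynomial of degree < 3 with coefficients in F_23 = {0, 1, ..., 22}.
a · b ≡ 16x + 19 (mod f(x))

Multiply in F_23[x]: a(x)·b(x) = (22x^2 + 6x + 12)·(19x^2 + 3x + 13) = 4x^4 + 19x^3 + 3x^2 + 22x + 18. This has degree ≥ 3, so divide by f(x) over F_23: 4x^4 + 19x^3 + 3x^2 + 22x + 18 = (4x + 13)·(x^3 + 13x^2 + 16x + 7) + (16x + 19). Hence a·b ≡ 16x + 19 (mod f). (F_23[x]/(f) is a field with 23^3 = 12167 elements since f is irreducible of degree 3.)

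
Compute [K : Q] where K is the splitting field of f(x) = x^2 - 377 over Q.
[K : Q] = 2

f(x) = x^2 - 377 factors as (x - √377)(x + √377). The splitting field is K = Q(√377). Since 377 is squarefree and > 1, it is not a perfect square, so x^2 - 377 is irreducible over Q and [Q(√377) : Q] = 2. Hence [K : Q] = 2.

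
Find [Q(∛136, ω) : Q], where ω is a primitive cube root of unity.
[Q(∛136, ω) : Q] = 6

[Q(∛136):Q] = 3 (min poly x^3 - 136, irreducible since 136 is not a perfect cube). [Q(ω):Q] = 2 (min poly x^2 + x + 1). Since Q(∛136) ⊂ R and ω ∉ R, we have ω ∉ Q(∛136), so x^2 + x + 1 remains irreducible over Q(∛136) and [Q(∛136, ω) : Q(∛136)] = 2. By the tower law, [Q(∛136, ω) : Q] = 3 · 2 = 6. (In fact Q(∛136, ω) is the splitting field of x^3 - 136 over Q.)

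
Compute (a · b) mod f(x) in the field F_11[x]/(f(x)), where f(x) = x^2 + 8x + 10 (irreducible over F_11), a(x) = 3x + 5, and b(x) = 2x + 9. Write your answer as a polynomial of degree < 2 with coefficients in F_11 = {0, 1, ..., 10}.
a · b ≡ 7 (mod f(x))

Multiply in F_11[x]: a(x)·b(x) = (3x + 5)·(2x + 9) = 6x^2 + 4x + 1. This has degree ≥ 2, so divide by f(x) over F_11: 6x^2 + 4x + 1 = (6)·(x^2 + 8x + 10) + (7). Hence a·b ≡ 7 (mod f). (F_11[x]/(f) is a field with 11^2 = 121 elements since f is irreducible of degree 2.)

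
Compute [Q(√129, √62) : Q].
[Q(√129, √62) : Q] = 4

[Q(√129):Q] = 2 (min poly x^2 - 129, irreducible since 129 is squarefree > 1). For the top step, suppose √62 ∈ Q(√129), say √62 = c + d√129 with c, d ∈ Q. Squaring: 62 = c^2 + 129d^2 + 2cd√129. Since √129 ∉ Q this forces 2cd = 0. If d = 0 then √62 = c ∈ Q, contradicting 62 squarefree > 1. If c = 0 then 62 = 129d^2, so 129·62 = (129d)^2 is a perfect square in Q — but 129·62 = 7998 is not a perfect square (since 129 and 62 are distinct squarefree integers). Contradiction. Hence √62 ∉ Q(√129), so x^2 - 62 stays irreducible over Q(√129) and [Q(√129, √62) : Q(√129)] = 2. By the tower law, [Q(√129, √62) : Q] = 2 · 2 = 4.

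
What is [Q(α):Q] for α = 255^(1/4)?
[Q(α):Q] = 4

α is a root of x^4 - 255. By Eisenstein's criterion at the prime p = 3 (which divides the constant term 255 but p^2 = 9 does not, since 255 is squarefree), x^4 - 255 is irreducible over Q. Hence [Q(α):Q] = 4.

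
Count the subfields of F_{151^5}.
F_{151^5} has 2 subfields

The subfields of F_{p^n} are exactly the fields F_{p^d} for d | n (each is the fixed field of the unique index-d subgroup of Gal(F_{p^n}/F_p) ≅ Z/nZ). The divisors of n = 5 are {1, 5}, giving 2 subfields: F_{151^1}, F_{151^5}.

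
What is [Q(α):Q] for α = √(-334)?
[Q(α):Q] = 2

[Q(α):Q] equals the degree of the minimal polynomial of α. Here α^2 = -334 and x^2 + 334 is irreducible (d = -334 is squarefree, ≠ 1, hence not a square), so deg(m_α) = 2. Thus [Q(α):Q] = 2.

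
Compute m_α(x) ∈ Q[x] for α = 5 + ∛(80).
m_α(x) = x^3 - 15x^2 + 75x - 205

Set β = α - 5 = ∛(80), so β^3 = 80. Then (α - 5)^3 - 80 = 0, i.e. α is a root of g(x) = (x - 5)^3 - 80 = x^3 - 15x^2 + 75x - 205. Since g(x) = h(x - 5) where h(x) = x^3 - 80, and h is irreducible over Q (because 80 is not a perfect cube, so h has no rational root, and a monic cubic with no rational root is irreducible), g is also irreducible (irreducibility is preserved under the substitution x → x - 5). Hence m_α(x) = x^3 - 15x^2 + 75x - 205.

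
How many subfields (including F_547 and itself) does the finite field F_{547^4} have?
F_{547^4} has 3 subfields

The subfields of F_{p^n} are exactly the fields F_{p^d} for d | n (each is the fixed field of the unique index-d subgroup of Gal(F_{p^n}/F_p) ≅ Z/nZ). The divisors of n = 4 are {1, 2, 4}, giving 3 subfields: F_{547^1}, F_{547^2}, F_{547^4}.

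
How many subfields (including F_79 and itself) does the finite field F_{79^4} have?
F_{79^4} has 3 subfields

The subfields of F_{p^n} are exactly the fields F_{p^d} for d | n (each is the fixed field of the unique index-d subgroup of Gal(F_{p^n}/F_p) ≅ Z/nZ). The divisors of n = 4 are {1, 2, 4}, giving 3 subfields: F_{79^1}, F_{79^2}, F_{79^4}.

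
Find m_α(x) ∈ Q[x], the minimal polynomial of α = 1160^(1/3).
m_α(x) = x^3 - 1160

α satisfies α^3 = 1160, so x^3 - 1160 annihilates α. By the rational root test, a rational root p/q (in lowest terms) of x^3 - 1160 would satisfy p^3 = 1160 q^3, forcing q = 1 and p^3 = 1160; but 1160 is not a perfect cube, contradiction. A monic cubic over Q with no rational root is irreducible (any nontrivial factorization would include a linear factor). Hence x^3 - 1160 is the minimal polynomial of α, and in particular [Q(α):Q] = 3.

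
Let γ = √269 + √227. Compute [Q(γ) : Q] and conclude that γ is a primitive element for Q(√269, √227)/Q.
[Q(γ) : Q] = 4 (equivalently, Q(γ) = Q(√269, √227))

Obviously Q(γ) ⊆ Q(√269, √227), and [Q(√269, √227):Q] = 4 (since 269, 227 are distinct squarefree integers > 1 with 61063 not a perfect square). To show equality we compute the minimal polynomial of γ. From γ = √269 + √227: γ^2 = 269 + 2√(61063) + 227 = 496 + 2√(61063), so γ^2 - 496 = 2√(61063); squaring, (γ^2 - 496)^2 = 4·61063, i.e. γ^4 - 992γ^2 + 246016 - 244252 = 0, i.e. γ^4 - 992γ^2 + 1764 = 0. So γ is a root of x^4 - 992x^2 + 1764. This polynomial is irreducible over Q: it has no rational root (each ±√269 ± √227 is irrational), and any factorization into two quadratics over Q would force √(61063) ∈ Q (pairing opposite roots) or √269, √227 ∈ Q (other pairings), all impossible. Hence [Q(γ):Q] = 4 = [Q(√269, √227):Q], so Q(γ) = Q(√269, √227).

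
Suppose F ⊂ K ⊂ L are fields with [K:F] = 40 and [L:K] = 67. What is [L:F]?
[L:F] = 2680

The tower law says that for any tower of field extensions F ⊂ K ⊂ L with finite degrees, [L:F] = [L:K] · [K:F]. Here this gives [L:F] = 67 · 40 = 2680.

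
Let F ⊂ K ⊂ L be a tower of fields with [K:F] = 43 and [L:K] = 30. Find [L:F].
[L:F] = 1290

The tower law says that for any tower of field extensions F ⊂ K ⊂ L with finite degrees, [L:F] = [L:K] · [K:F]. Here this gives [L:F] = 30 · 43 = 1290.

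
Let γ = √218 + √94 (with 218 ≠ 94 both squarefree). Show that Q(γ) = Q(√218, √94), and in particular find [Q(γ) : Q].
[Q(γ) : Q] = 4 (equivalently, Q(γ) = Q(√218, √94))

Obviously Q(γ) ⊆ Q(√218, √94), and [Q(√218, √94):Q] = 4 (since 218, 94 are distinct squarefree integers > 1 with 20492 not a perfect square). To show equality we compute the minimal polynomial of γ. From γ = √218 + √94: γ^2 = 218 + 2√(20492) + 94 = 312 + 2√(20492), so γ^2 - 312 = 2√(20492); squaring, (γ^2 - 312)^2 = 4·20492, i.e. γ^4 - 624γ^2 + 97344 - 81968 = 0, i.e. γ^4 - 624γ^2 + 15376 = 0. So γ is a root of x^4 - 624x^2 + 15376. This polynomial is irreducible over Q: it has no rational root (each ±√218 ± √94 is irrational), and any factorization into two quadratics over Q would force √(20492) ∈ Q (pairing opposite roots) or √218, √94 ∈ Q (other pairings), all impossible. Hence [Q(γ):Q] = 4 = [Q(√218, √94):Q], so Q(γ) = Q(√218, √94).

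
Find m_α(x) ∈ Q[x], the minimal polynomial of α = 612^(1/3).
m_α(x) = x^3 - 612

α satisfies α^3 = 612, so x^3 - 612 annihilates α. By the rational root test, a rational root p/q (in lowest terms) of x^3 - 612 would satisfy p^3 = 612 q^3, forcing q = 1 and p^3 = 612; but 612 is not a perfect cube, contradiction. A monic cubic over Q with no rational root is irreducible (any nontrivial factorization would include a linear factor). Hence x^3 - 612 is the minimal polynomial of α, and in particular [Q(α):Q] = 3.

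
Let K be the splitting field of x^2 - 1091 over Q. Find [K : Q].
[K : Q] = 2

f(x) = x^2 - 1091 factors as (x - √1091)(x + √1091). The splitting field is K = Q(√1091). Since 1091 is squarefree and > 1, it is not a perfect square, so x^2 - 1091 is irreducible over Q and [Q(√1091) : Q] = 2. Hence [K : Q] = 2.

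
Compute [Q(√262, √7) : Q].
[Q(√262, √7) : Q] = 4

[Q(√262):Q] = 2 (min poly x^2 - 262, irreducible since 262 is squarefree > 1). For the top step, suppose √7 ∈ Q(√262), say √7 = c + d√262 with c, d ∈ Q. Squaring: 7 = c^2 + 262d^2 + 2cd√262. Since √262 ∉ Q this forces 2cd = 0. If d = 0 then √7 = c ∈ Q, contradicting 7 squarefree > 1. If c = 0 then 7 = 262d^2, so 262·7 = (262d)^2 is a perfect square in Q — but 262·7 = 1834 is not a perfect square (since 262 and 7 are distinct squarefree integers). Contradiction. Hence √7 ∉ Q(√262), so x^2 - 7 stays irreducible over Q(√262) and [Q(√262, √7) : Q(√262)] = 2. By the tower law, [Q(√262, √7) : Q] = 2 · 2 = 4.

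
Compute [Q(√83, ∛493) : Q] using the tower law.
[Q(√83, ∛493) : Q] = 6

Let L = Q(√83, ∛493). Since Q(√83) ⊂ L and [Q(√83):Q] = 2, the tower law gives 2 | [L:Q]. Likewise Q(∛493) ⊂ L with [Q(∛493):Q] = 3 (because 493 is not a perfect cube), so 3 | [L:Q]. As gcd(2,3) = 1, [L:Q] is divisible by 6. Conversely L is generated over Q by √83 and ∛493, so [L:Q] ≤ 2·3 = 6. Therefore [Q(√83, ∛493) : Q] = 6.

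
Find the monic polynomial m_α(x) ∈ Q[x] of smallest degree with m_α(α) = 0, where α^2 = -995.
m_α(x) = x^2 + 995

α satisfies α^2 + 995 = 0, so x^2 + 995 annihilates α. Since d = -995 is squarefree and ≠ 1, it is not a perfect square in Q, so x^2 + 995 has no rational root and is therefore irreducible over Q (a degree-2 polynomial over a field is irreducible iff it has no root). Hence m_α(x) = x^2 + 995.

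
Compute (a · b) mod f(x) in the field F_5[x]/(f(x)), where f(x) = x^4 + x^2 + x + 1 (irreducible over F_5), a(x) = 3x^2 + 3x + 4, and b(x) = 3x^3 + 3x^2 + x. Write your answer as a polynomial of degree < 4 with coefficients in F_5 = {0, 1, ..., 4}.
a · b ≡ 3x^2 + 2x + 2 (mod f(x))

Multiply in F_5[x]: a(x)·b(x) = (3x^2 + 3x + 4)·(3x^3 + 3x^2 + x) = 4x^5 + 3x^4 + 4x^3 + 4x. This has degree ≥ 4, so divide by f(x) over F_5: 4x^5 + 3x^4 + 4x^3 + 4x = (4x + 3)·(x^4 + x^2 + x + 1) + (3x^2 + 2x + 2). Hence a·b ≡ 3x^2 + 2x + 2 (mod f). (F_5[x]/(f) is a field with 5^4 = 625 elements since f is irreducible of degree 4.)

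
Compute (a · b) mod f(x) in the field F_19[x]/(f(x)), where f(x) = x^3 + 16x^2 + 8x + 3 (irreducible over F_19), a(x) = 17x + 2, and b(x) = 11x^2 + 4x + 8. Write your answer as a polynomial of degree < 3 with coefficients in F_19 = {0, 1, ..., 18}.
a · b ≡ 5x^2 + 16x + 6 (mod f(x))

Multiply in F_19[x]: a(x)·b(x) = (17x + 2)·(11x^2 + 4x + 8) = 16x^3 + 14x^2 + 11x + 16. This has degree ≥ 3, so divide by f(x) over F_19: 16x^3 + 14x^2 + 11x + 16 = (16)·(x^3 + 16x^2 + 8x + 3) + (5x^2 + 16x + 6). Hence a·b ≡ 5x^2 + 16x + 6 (mod f). (F_19[x]/(f) is a field with 19^3 = 6859 elements since f is irreducible of degree 3.)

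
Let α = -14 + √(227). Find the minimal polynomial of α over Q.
m_α(x) = x^2 + 28x - 31

From α + 14 = √(227), squaring gives (α + 14)^2 = 227, i.e. α^2 + 28α + 196 = 227, so α^2 + 28α - 31 = 0. The discriminant of x^2 + 28x - 31 is (28)^2 - 4·(-31) = 784 + 124 = 908, and 4·(227) is not a perfect square in Q since 227 is squarefree and ≠ 1. Hence x^2 + 28x - 31 is irreducible over Q and is the minimal polynomial of α.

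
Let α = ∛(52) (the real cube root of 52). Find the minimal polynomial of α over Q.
m_α(x) = x^3 - 52

α satisfies α^3 = 52, so x^3 - 52 annihilates α. By the rational root test, a rational root p/q (in lowest terms) of x^3 - 52 would satisfy p^3 = 52 q^3, forcing q = 1 and p^3 = 52; but 52 is not a perfect cube, contradiction. A monic cubic over Q with no rational root is irreducible (any nontrivial factorization would include a linear factor). Hence x^3 - 52 is the minimal polynomial of α, and in particular [Q(α):Q] = 3.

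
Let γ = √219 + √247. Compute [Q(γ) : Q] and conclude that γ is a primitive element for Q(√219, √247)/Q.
[Q(γ) : Q] = 4 (equivalently, Q(γ) = Q(√219, √247))

Obviously Q(γ) ⊆ Q(√219, √247), and [Q(√219, √247):Q] = 4 (since 219, 247 are distinct squarefree integers > 1 with 54093 not a perfect square). To show equality we compute the minimal polynomial of γ. From γ = √219 + √247: γ^2 = 219 + 2√(54093) + 247 = 466 + 2√(54093), so γ^2 - 466 = 2√(54093); squaring, (γ^2 - 466)^2 = 4·54093, i.e. γ^4 - 932γ^2 + 217156 - 216372 = 0, i.e. γ^4 - 932γ^2 + 784 = 0. So γ is a root of x^4 - 932x^2 + 784. This polynomial is irreducible over Q: it has no rational root (each ±√219 ± √247 is irrational), and any factorization into two quadratics over Q would force √(54093) ∈ Q (pairing opposite roots) or √219, √247 ∈ Q (other pairings), all impossible. Hence [Q(γ):Q] = 4 = [Q(√219, √247):Q], so Q(γ) = Q(√219, √247).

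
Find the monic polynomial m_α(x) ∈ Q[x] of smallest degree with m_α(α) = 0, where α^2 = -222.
m_α(x) = x^2 + 222

α satisfies α^2 + 222 = 0, so x^2 + 222 annihilates α. Since d = -222 is squarefree and ≠ 1, it is not a perfect square in Q, so x^2 + 222 has no rational root and is therefore irreducible over Q (a degree-2 polynomial over a field is irreducible iff it has no root). Hence m_α(x) = x^2 + 222.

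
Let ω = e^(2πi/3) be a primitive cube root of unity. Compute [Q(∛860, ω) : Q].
[Q(∛860, ω) : Q] = 6

[Q(∛860):Q] = 3 (min poly x^3 - 860, irreducible since 860 is not a perfect cube). [Q(ω):Q] = 2 (min poly x^2 + x + 1). Since Q(∛860) ⊂ R and ω ∉ R, we have ω ∉ Q(∛860), so x^2 + x + 1 remains irreducible over Q(∛860) and [Q(∛860, ω) : Q(∛860)] = 2. By the tower law, [Q(∛860, ω) : Q] = 3 · 2 = 6. (In fact Q(∛860, ω) is the splitting field of x^3 - 860 over Q.)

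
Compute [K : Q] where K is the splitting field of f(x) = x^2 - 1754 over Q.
[K : Q] = 2

f(x) = x^2 - 1754 factors as (x - √1754)(x + √1754). The splitting field is K = Q(√1754). Since 1754 is squarefree and > 1, it is not a perfect square, so x^2 - 1754 is irreducible over Q and [Q(√1754) : Q] = 2. Hence [K : Q] = 2.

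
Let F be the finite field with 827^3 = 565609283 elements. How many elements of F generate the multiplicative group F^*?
There are φ(565609282) = 238295088 primitive elements

F_q^* is cyclic of order q - 1 = 565609282. A cyclic group of order m has exactly φ(m) generators. Here m = 565609282 = 2 · 7 · 59 · 684757, so the number of primitive elements is φ(565609282) = 238295088.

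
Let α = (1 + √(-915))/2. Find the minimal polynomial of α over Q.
m_α(x) = x^2 - x + 229

From 2α - 1 = √(-915), squaring gives (2α - 1)^2 = -915, i.e. 4α^2 - 4α + 1 = -915, so α^2 - α + (1 + 915)/4 = 0. Since -915 ≡ 1 (mod 4), (1 + 915)/4 = 229 ∈ Z. The polynomial x^2 - x + 229 has discriminant 1 - 4·(229) = -915, which is not a perfect square in Q (d = -915 is squarefree and ≠ 1), so x^2 - x + 229 is irreducible over Q. It is the minimal polynomial of α.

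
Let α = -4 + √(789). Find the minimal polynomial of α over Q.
m_α(x) = x^2 + 8x - 773

From α + 4 = √(789), squaring gives (α + 4)^2 = 789, i.e. α^2 + 8α + 16 = 789, so α^2 + 8α - 773 = 0. The discriminant of x^2 + 8x - 773 is (8)^2 - 4·(-773) = 64 + 3092 = 3156, and 4·(789) is not a perfect square in Q since 789 is squarefree and ≠ 1. Hence x^2 + 8x - 773 is irreducible over Q and is the minimal polynomial of α.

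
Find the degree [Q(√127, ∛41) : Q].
[Q(√127, ∛41) : Q] = 6

Let L = Q(√127, ∛41). Since Q(√127) ⊂ L and [Q(√127):Q] = 2, the tower law gives 2 | [L:Q]. Likewise Q(∛41) ⊂ L with [Q(∛41):Q] = 3 (because 41 is not a perfect cube), so 3 | [L:Q]. As gcd(2,3) = 1, [L:Q] is divisible by 6. Conversely L is generated over Q by √127 and ∛41, so [L:Q] ≤ 2·3 = 6. Therefore [Q(√127, ∛41) : Q] = 6.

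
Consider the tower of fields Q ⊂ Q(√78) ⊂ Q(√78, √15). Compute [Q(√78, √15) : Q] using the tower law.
[Q(√78, √15) : Q] = 4

[Q(√78):Q] = 2 (min poly x^2 - 78, irreducible since 78 is squarefree > 1). For the top step, suppose √15 ∈ Q(√78), say √15 = c + d√78 with c, d ∈ Q. Squaring: 15 = c^2 + 78d^2 + 2cd√78. Since √78 ∉ Q this forces 2cd = 0. If d = 0 then √15 = c ∈ Q, contradicting 15 squarefree > 1. If c = 0 then 15 = 78d^2, so 78·15 = (78d)^2 is a perfect square in Q — but 78·15 = 1170 is not a perfect square (since 78 and 15 are distinct squarefree integers). Contradiction. Hence √15 ∉ Q(√78), so x^2 - 15 stays irreducible over Q(√78) and [Q(√78, √15) : Q(√78)] = 2. By the tower law, [Q(√78, √15) : Q] = 2 · 2 = 4.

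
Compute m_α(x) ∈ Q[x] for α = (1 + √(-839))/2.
m_α(x) = x^2 - x + 210

From 2α - 1 = √(-839), squaring gives (2α - 1)^2 = -839, i.e. 4α^2 - 4α + 1 = -839, so α^2 - α + (1 + 839)/4 = 0. Since -839 ≡ 1 (mod 4), (1 + 839)/4 = 210 ∈ Z. The polynomial x^2 - x + 210 has discriminant 1 - 4·(210) = -839, which is not a perfect square in Q (d = -839 is squarefree and ≠ 1), so x^2 - x + 210 is irreducible over Q. It is the minimal polynomial of α.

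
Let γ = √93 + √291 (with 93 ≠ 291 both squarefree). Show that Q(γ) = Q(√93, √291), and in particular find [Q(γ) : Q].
[Q(γ) : Q] = 4 (equivalently, Q(γ) = Q(√93, √291))

Obviously Q(γ) ⊆ Q(√93, √291), and [Q(√93, √291):Q] = 4 (since 93, 291 are distinct squarefree integers > 1 with 27063 not a perfect square). To show equality we compute the minimal polynomial of γ. From γ = √93 + √291: γ^2 = 93 + 2√(27063) + 291 = 384 + 2√(27063), so γ^2 - 384 = 2√(27063); squaring, (γ^2 - 384)^2 = 4·27063, i.e. γ^4 - 768γ^2 + 147456 - 108252 = 0, i.e. γ^4 - 768γ^2 + 39204 = 0. So γ is a root of x^4 - 768x^2 + 39204. This polynomial is irreducible over Q: it has no rational root (each ±√93 ± √291 is irrational), and any factorization into two quadratics over Q would force √(27063) ∈ Q (pairing opposite roots) or √93, √291 ∈ Q (other pairings), all impossible. Hence [Q(γ):Q] = 4 = [Q(√93, √291):Q], so Q(γ) = Q(√93, √291).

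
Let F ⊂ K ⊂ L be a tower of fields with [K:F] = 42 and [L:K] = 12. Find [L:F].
[L:F] = 504

The tower law says that for any tower of field extensions F ⊂ K ⊂ L with finite degrees, [L:F] = [L:K] · [K:F]. Here this gives [L:F] = 12 · 42 = 504.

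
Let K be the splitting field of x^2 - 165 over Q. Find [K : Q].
[K : Q] = 2

f(x) = x^2 - 165 factors as (x - √165)(x + √165). The splitting field is K = Q(√165). Since 165 is squarefree and > 1, it is not a perfect square, so x^2 - 165 is irreducible over Q and [Q(√165) : Q] = 2. Hence [K : Q] = 2.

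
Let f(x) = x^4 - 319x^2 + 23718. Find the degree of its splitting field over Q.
[K : Q] = 4

Solving the quadratic in x^2: x^2 = (319 ± √(319^2 - 4·23718))/2 = (319 ± √6889)/2 = (319 ± 83)/2, giving x^2 = 201 or x^2 = 118. So f(x) = (x^2 - 201)(x^2 - 118) and the roots of f are ±√201, ±√118. Hence the splitting field is K = Q(√201, √118). Since 201 and 118 are distinct squarefree integers > 1, their product 23718 is not a perfect square, so √118 ∉ Q(√201). By the tower law [K:Q] = [Q(√201,√118):Q(√201)] · [Q(√201):Q] = 2 · 2 = 4.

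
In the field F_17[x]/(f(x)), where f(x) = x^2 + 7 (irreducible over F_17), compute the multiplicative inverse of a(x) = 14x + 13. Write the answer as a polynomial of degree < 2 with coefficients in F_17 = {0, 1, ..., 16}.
a(x)^(-1) ≡ 8x + 12 (mod f(x))

Since f is irreducible over F_17, F_17[x]/(f) is a field and a(x) ≠ 0 has an inverse. Apply the extended Euclidean algorithm to f(x) and a(x) in F_17[x]: f(x) = (11x + 8)·a(x) + (5). The last nonzero remainder is the constant 5 = gcd(f, a) in F_17. Back-substituting through the division chain expresses 5 = s(x)·a(x) + t(x)·f(x) with s(x) ≡ 6x + 9 (mod f), so (6x + 9)·a(x) ≡ 5 (mod f). Multiplying by 5^(-1) ≡ 7 in F_17 gives a(x)^(-1) ≡ 7·(6x + 9) ≡ 8x + 12 (mod f). Check: (14x + 13)·(8x + 12) = 10x^2 + 3 ≡ 1 (mod x^2 + 7).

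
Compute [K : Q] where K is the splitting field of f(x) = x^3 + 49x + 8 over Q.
[K : Q] = 6

By the rational root test, any rational root of the monic integer polynomial f(x) = x^3 + 49x + 8 must be an integer dividing the constant term 8, i.e. one of ±{1, 2, 4, 8}. Evaluating: f(1) = 58, f(-1) = -42, f(2) = 114, f(-2) = -98, f(4) = 268, f(-4) = -252, f(8) = 912, f(-8) = -896; none is 0, so f has no rational root and is therefore irreducible over Q (a cubic with no linear factor over a field is irreducible). For an irreducible cubic, the Galois group is A_3 or S_3 according as the discriminant disc(f) = -4a^3 - 27b^2 = -4·(49)^3 - 27·(8)^2 = -472324 is or is not a square in Q. Here disc(f) = -472324 is not a perfect square in Q, so the Galois group of f over Q is not contained in A_3 and must be all of S_3. The splitting field has degree |S_3| = 6 over Q, so [K : Q] = 6.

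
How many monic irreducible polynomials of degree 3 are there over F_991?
There are 324413760 monic irreducible polynomials of degree 3 over F_991

Each element of F_{991^3} that lies in no proper subfield is a root of exactly one monic irreducible of degree 3 over F_991, and each such polynomial has 3 distinct roots in F_{991^3}. By Möbius inversion the count is N_991(3) = (1/3) Σ_{d|3} μ(3/d) · 991^d = (1/3)(μ(3)·991^1 + μ(1)·991^3) = 973241280/3 = 324413760.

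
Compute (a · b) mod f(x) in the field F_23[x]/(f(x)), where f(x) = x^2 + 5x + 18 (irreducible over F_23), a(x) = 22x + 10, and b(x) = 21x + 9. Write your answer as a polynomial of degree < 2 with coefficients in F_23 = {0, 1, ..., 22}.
a · b ≡ 7x + 8 (mod f(x))

Multiply in F_23[x]: a(x)·b(x) = (22x + 10)·(21x + 9) = 2x^2 + 17x + 21. This has degree ≥ 2, so divide by f(x) over F_23: 2x^2 + 17x + 21 = (2)·(x^2 + 5x + 18) + (7x + 8). Hence a·b ≡ 7x + 8 (mod f). (F_23[x]/(f) is a field with 23^2 = 529 elements since f is irreducible of degree 2.)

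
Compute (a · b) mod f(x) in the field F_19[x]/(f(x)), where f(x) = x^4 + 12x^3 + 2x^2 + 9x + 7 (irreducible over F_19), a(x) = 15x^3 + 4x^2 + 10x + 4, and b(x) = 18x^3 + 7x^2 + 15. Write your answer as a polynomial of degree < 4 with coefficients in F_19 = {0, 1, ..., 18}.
a · b ≡ 4x^3 + 18x^2 + 17x + 15 (mod f(x))

Multiply in F_19[x]: a(x)·b(x) = (15x^3 + 4x^2 + 10x + 4)·(18x^3 + 7x^2 + 15) = 4x^6 + 6x^5 + 18x^4 + 6x^3 + 12x^2 + 17x + 3. This has degree ≥ 4, so divide by f(x) over F_19: 4x^6 + 6x^5 + 18x^4 + 6x^3 + 12x^2 + 17x + 3 = (4x^2 + 15x + 1)·(x^4 + 12x^3 + 2x^2 + 9x + 7) + (4x^3 + 18x^2 + 17x + 15). Hence a·b ≡ 4x^3 + 18x^2 + 17x + 15 (mod f). (F_19[x]/(f) is a field with 19^4 = 130321 elements since f is irreducible of degree 4.)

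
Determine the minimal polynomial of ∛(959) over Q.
m_α(x) = x^3 - 959

α satisfies α^3 = 959, so x^3 - 959 annihilates α. By the rational root test, a rational root p/q (in lowest terms) of x^3 - 959 would satisfy p^3 = 959 q^3, forcing q = 1 and p^3 = 959; but 959 is not a perfect cube, contradiction. A monic cubic over Q with no rational root is irreducible (any nontrivial factorization would include a linear factor). Hence x^3 - 959 is the minimal polynomial of α, and in particular [Q(α):Q] = 3.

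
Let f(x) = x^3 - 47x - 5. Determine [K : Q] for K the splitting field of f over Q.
[K : Q] = 6

By the rational root test, any rational root of the monic integer polynomial f(x) = x^3 - 47x - 5 must be an integer dividing the constant term -5, i.e. one of ±{1, 5}. Evaluating: f(1) = -51, f(-1) = 41, f(5) = -115, f(-5) = 105; none is 0, so f has no rational root and is therefore irreducible over Q (a cubic with no linear factor over a field is irreducible). For an irreducible cubic, the Galois group is A_3 or S_3 according as the discriminant disc(f) = -4a^3 - 27b^2 = -4·(-47)^3 - 27·(-5)^2 = 414617 is or is not a square in Q. Here disc(f) = 414617 is not a perfect square in Q, so the Galois group of f over Q is not contained in A_3 and must be all of S_3. The splitting field has degree |S_3| = 6 over Q, so [K : Q] = 6.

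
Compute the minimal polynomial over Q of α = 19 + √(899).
m_α(x) = x^2 - 38x - 538

From α - 19 = √(899), squaring gives (α - 19)^2 = 899, i.e. α^2 - 38α + 361 = 899, so α^2 - 38α - 538 = 0. The discriminant of x^2 - 38x - 538 is (-38)^2 - 4·(-538) = 1444 + 2152 = 3596, and 4·(899) is not a perfect square in Q since 899 is squarefree and ≠ 1. Hence x^2 - 38x - 538 is irreducible over Q and is the minimal polynomial of α.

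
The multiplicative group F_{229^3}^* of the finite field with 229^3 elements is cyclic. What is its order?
|F_{229^3}^*| = 12008988

F_{229^3} has 229^3 = 12008989 elements; its multiplicative group consists of all nonzero elements, so |F_{229^3}^*| = 12008989 - 1 = 12008988. (It is cyclic since any finite subgroup of the multiplicative group of a field is cyclic.)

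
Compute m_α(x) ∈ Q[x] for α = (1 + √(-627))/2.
m_α(x) = x^2 - x + 157

From 2α - 1 = √(-627), squaring gives (2α - 1)^2 = -627, i.e. 4α^2 - 4α + 1 = -627, so α^2 - α + (1 + 627)/4 = 0. Since -627 ≡ 1 (mod 4), (1 + 627)/4 = 157 ∈ Z. The polynomial x^2 - x + 157 has discriminant 1 - 4·(157) = -627, which is not a perfect square in Q (d = -627 is squarefree and ≠ 1), so x^2 - x + 157 is irreducible over Q. It is the minimal polynomial of α.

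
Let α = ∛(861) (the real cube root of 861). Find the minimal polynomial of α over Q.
m_α(x) = x^3 - 861

α satisfies α^3 = 861, so x^3 - 861 annihilates α. By the rational root test, a rational root p/q (in lowest terms) of x^3 - 861 would satisfy p^3 = 861 q^3, forcing q = 1 and p^3 = 861; but 861 is not a perfect cube, contradiction. A monic cubic over Q with no rational root is irreducible (any nontrivial factorization would include a linear factor). Hence x^3 - 861 is the minimal polynomial of α, and in particular [Q(α):Q] = 3.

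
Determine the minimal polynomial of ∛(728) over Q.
m_α(x) = x^3 - 728

α satisfies α^3 = 728, so x^3 - 728 annihilates α. By the rational root test, a rational root p/q (in lowest terms) of x^3 - 728 would satisfy p^3 = 728 q^3, forcing q = 1 and p^3 = 728; but 728 is not a perfect cube, contradiction. A monic cubic over Q with no rational root is irreducible (any nontrivial factorization would include a linear factor). Hence x^3 - 728 is the minimal polynomial of α, and in particular [Q(α):Q] = 3.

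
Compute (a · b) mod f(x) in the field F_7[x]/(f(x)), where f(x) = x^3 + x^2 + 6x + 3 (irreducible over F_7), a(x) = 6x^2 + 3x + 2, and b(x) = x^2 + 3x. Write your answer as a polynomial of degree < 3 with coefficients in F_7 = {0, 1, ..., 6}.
a · b ≡ 2x^2 + 3x + 4 (mod f(x))

Multiply in F_7[x]: a(x)·b(x) = (6x^2 + 3x + 2)·(x^2 + 3x) = 6x^4 + 4x^2 + 6x. This has degree ≥ 3, so divide by f(x) over F_7: 6x^4 + 4x^2 + 6x = (6x + 1)·(x^3 + x^2 + 6x + 3) + (2x^2 + 3x + 4). Hence a·b ≡ 2x^2 + 3x + 4 (mod f). (F_7[x]/(f) is a field with 7^3 = 343 elements since f is irreducible of degree 3.)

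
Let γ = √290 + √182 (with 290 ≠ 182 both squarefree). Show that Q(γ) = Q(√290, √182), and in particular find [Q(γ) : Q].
[Q(γ) : Q] = 4 (equivalently, Q(γ) = Q(√290, √182))

Obviously Q(γ) ⊆ Q(√290, √182), and [Q(√290, √182):Q] = 4 (since 290, 182 are distinct squarefree integers > 1 with 52780 not a perfect square). To show equality we compute the minimal polynomial of γ. From γ = √290 + √182: γ^2 = 290 + 2√(52780) + 182 = 472 + 2√(52780), so γ^2 - 472 = 2√(52780); squaring, (γ^2 - 472)^2 = 4·52780, i.e. γ^4 - 944γ^2 + 222784 - 211120 = 0, i.e. γ^4 - 944γ^2 + 11664 = 0. So γ is a root of x^4 - 944x^2 + 11664. This polynomial is irreducible over Q: it has no rational root (each ±√290 ± √182 is irrational), and any factorization into two quadratics over Q would force √(52780) ∈ Q (pairing opposite roots) or √290, √182 ∈ Q (other pairings), all impossible. Hence [Q(γ):Q] = 4 = [Q(√290, √182):Q], so Q(γ) = Q(√290, √182).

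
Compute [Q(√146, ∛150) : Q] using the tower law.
[Q(√146, ∛150) : Q] = 6

Let L = Q(√146, ∛150). Since Q(√146) ⊂ L and [Q(√146):Q] = 2, the tower law gives 2 | [L:Q]. Likewise Q(∛150) ⊂ L with [Q(∛150):Q] = 3 (because 150 is not a perfect cube), so 3 | [L:Q]. As gcd(2,3) = 1, [L:Q] is divisible by 6. Conversely L is generated over Q by √146 and ∛150, so [L:Q] ≤ 2·3 = 6. Therefore [Q(√146, ∛150) : Q] = 6.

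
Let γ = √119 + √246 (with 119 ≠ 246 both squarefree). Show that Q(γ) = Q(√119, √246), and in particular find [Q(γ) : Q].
[Q(γ) : Q] = 4 (equivalently, Q(γ) = Q(√119, √246))

Obviously Q(γ) ⊆ Q(√119, √246), and [Q(√119, √246):Q] = 4 (since 119, 246 are distinct squarefree integers > 1 with 29274 not a perfect square). To show equality we compute the minimal polynomial of γ. From γ = √119 + √246: γ^2 = 119 + 2√(29274) + 246 = 365 + 2√(29274), so γ^2 - 365 = 2√(29274); squaring, (γ^2 - 365)^2 = 4·29274, i.e. γ^4 - 730γ^2 + 133225 - 117096 = 0, i.e. γ^4 - 730γ^2 + 16129 = 0. So γ is a root of x^4 - 730x^2 + 16129. This polynomial is irreducible over Q: it has no rational root (each ±√119 ± √246 is irrational), and any factorization into two quadratics over Q would force √(29274) ∈ Q (pairing opposite roots) or √119, √246 ∈ Q (other pairings), all impossible. Hence [Q(γ):Q] = 4 = [Q(√119, √246):Q], so Q(γ) = Q(√119, √246).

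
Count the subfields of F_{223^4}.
F_{223^4} has 3 subfields

The subfields of F_{p^n} are exactly the fields F_{p^d} for d | n (each is the fixed field of the unique index-d subgroup of Gal(F_{p^n}/F_p) ≅ Z/nZ). The divisors of n = 4 are {1, 2, 4}, giving 3 subfields: F_{223^1}, F_{223^2}, F_{223^4}.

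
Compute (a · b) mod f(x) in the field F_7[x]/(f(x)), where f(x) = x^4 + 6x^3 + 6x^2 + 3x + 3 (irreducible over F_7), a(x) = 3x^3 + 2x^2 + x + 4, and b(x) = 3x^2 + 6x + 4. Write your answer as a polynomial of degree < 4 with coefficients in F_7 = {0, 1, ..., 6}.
a · b ≡ 6x^3 + 4x^2 + 1 (mod f(x))

Multiply in F_7[x]: a(x)·b(x) = (3x^3 + 2x^2 + x + 4)·(3x^2 + 6x + 4) = 2x^5 + 3x^4 + 6x^3 + 5x^2 + 2. This has degree ≥ 4, so divide by f(x) over F_7: 2x^5 + 3x^4 + 6x^3 + 5x^2 + 2 = (2x + 5)·(x^4 + 6x^3 + 6x^2 + 3x + 3) + (6x^3 + 4x^2 + 1). Hence a·b ≡ 6x^3 + 4x^2 + 1 (mod f). (F_7[x]/(f) is a field with 7^4 = 2401 elements since f is irreducible of degree 4.)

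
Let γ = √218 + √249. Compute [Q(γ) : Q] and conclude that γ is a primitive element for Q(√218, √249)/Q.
[Q(γ) : Q] = 4 (equivalently, Q(γ) = Q(√218, √249))

Obviously Q(γ) ⊆ Q(√218, √249), and [Q(√218, √249):Q] = 4 (since 218, 249 are distinct squarefree integers > 1 with 54282 not a perfect square). To show equality we compute the minimal polynomial of γ. From γ = √218 + √249: γ^2 = 218 + 2√(54282) + 249 = 467 + 2√(54282), so γ^2 - 467 = 2√(54282); squaring, (γ^2 - 467)^2 = 4·54282, i.e. γ^4 - 934γ^2 + 218089 - 217128 = 0, i.e. γ^4 - 934γ^2 + 961 = 0. So γ is a root of x^4 - 934x^2 + 961. This polynomial is irreducible over Q: it has no rational root (each ±√218 ± √249 is irrational), and any factorization into two quadratics over Q would force √(54282) ∈ Q (pairing opposite roots) or √218, √249 ∈ Q (other pairings), all impossible. Hence [Q(γ):Q] = 4 = [Q(√218, √249):Q], so Q(γ) = Q(√218, √249).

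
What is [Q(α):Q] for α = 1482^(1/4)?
[Q(α):Q] = 4

α is a root of x^4 - 1482. By Eisenstein's criterion at the prime p = 2 (which divides the constant term 1482 but p^2 = 4 does not, since 1482 is squarefree), x^4 - 1482 is irreducible over Q. Hence [Q(α):Q] = 4.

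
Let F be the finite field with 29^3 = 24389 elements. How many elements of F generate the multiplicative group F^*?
There are φ(24388) = 9504 primitive elements

F_q^* is cyclic of order q - 1 = 24388. A cyclic group of order m has exactly φ(m) generators. Here m = 24388 = 2^2 · 7 · 13 · 67, so the number of primitive elements is φ(24388) = 9504.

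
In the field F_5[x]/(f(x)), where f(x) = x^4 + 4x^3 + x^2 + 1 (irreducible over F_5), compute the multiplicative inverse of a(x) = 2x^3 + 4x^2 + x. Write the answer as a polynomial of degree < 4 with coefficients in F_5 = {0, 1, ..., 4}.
a(x)^(-1) ≡ x^3 + 2x^2 + x (mod f(x))

Since f is irreducible over F_5, F_5[x]/(f) is a field and a(x) ≠ 0 has an inverse. Apply the extended Euclidean algorithm to f(x) and a(x) in F_5[x]: f(x) = (3x + 1)·a(x) + (4x^2 + 4x + 1);  a(x) = (3x + 3)·(4x^2 + 4x + 1) + (x + 2);  (4x^2 + 4x + 1) = (4x + 1)·(x + 2) + (4). The last nonzero remainder is the constant 4 = gcd(f, a) in F_5. Back-substituting through the division chain expresses 4 = s(x)·a(x) + t(x)·f(x) with s(x) ≡ 4x^3 + 3x^2 + 4x (mod f), so (4x^3 + 3x^2 + 4x)·a(x) ≡ 4 (mod f). Multiplying by 4^(-1) ≡ 4 in F_5 gives a(x)^(-1) ≡ 4·(4x^3 + 3x^2 + 4x) ≡ x^3 + 2x^2 + x (mod f). Check: (2x^3 + 4x^2 + x)·(x^3 + 2x^2 + x) = 2x^6 + 3x^5 + x^4 + x^3 + x^2 ≡ 1 (mod x^4 + 4x^3 + x^2 + 1).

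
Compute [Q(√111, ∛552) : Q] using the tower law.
[Q(√111, ∛552) : Q] = 6

Let L = Q(√111, ∛552). Since Q(√111) ⊂ L and [Q(√111):Q] = 2, the tower law gives 2 | [L:Q]. Likewise Q(∛552) ⊂ L with [Q(∛552):Q] = 3 (because 552 is not a perfect cube), so 3 | [L:Q]. As gcd(2,3) = 1, [L:Q] is divisible by 6. Conversely L is generated over Q by √111 and ∛552, so [L:Q] ≤ 2·3 = 6. Therefore [Q(√111, ∛552) : Q] = 6.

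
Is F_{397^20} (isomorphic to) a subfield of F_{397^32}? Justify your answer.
No: F_{397^20} is not a subfield of F_{397^32}

F_{p^m} embeds in F_{p^n} iff m | n. Here 20 ∤ 32 (since 32 = 1·20 + 12 with remainder 12 ≠ 0), so F_{397^20} is not a subfield of F_{397^32}. Equivalently: if it were, the tower law would give 20 = [F_{397^20}:F_397] dividing [F_{397^32}:F_397] = 32, contradiction.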